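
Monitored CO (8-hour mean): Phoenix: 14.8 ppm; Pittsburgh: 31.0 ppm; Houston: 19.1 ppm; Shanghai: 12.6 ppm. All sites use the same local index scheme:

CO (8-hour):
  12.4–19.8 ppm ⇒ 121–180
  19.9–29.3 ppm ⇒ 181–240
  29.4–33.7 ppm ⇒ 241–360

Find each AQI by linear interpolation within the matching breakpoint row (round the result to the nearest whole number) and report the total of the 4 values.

722

Phoenix 14.8: bracket 12.4–19.8 → index 121–180; slope 59/7.4, offset 2.4.
AQI = 121 + 59/7.4·2.4 ≈ 140.14 ⇒ 140.
Pittsburgh: 31.0 lies in 29.4–33.7, so I_lo=241, I_hi=360, C_lo=29.4, C_hi=33.7.
(360−241)/(33.7−29.4) × (31.0−29.4) + 241 = 119/4.3 × 1.6 + 241 ≈ 285.28 → 285.
Houston 19.1: bracket 12.4–19.8 → index 121–180; slope 59/7.4, offset 6.7.
AQI = 121 + 59/7.4·6.7 ≈ 174.42 ⇒ 174.
Shanghai: 12.6 lies in 12.4–19.8, so I_lo=121, I_hi=180, C_lo=12.4, C_hi=19.8.
(180−121)/(19.8−12.4) × (12.6−12.4) + 121 = 59/7.4 × 0.2 + 121 ≈ 122.59 → 123.
AQIs: Phoenix=140, Pittsburgh=285, Houston=174, Shanghai=123. Sum = 140 + 285 + 174 + 123 = 722.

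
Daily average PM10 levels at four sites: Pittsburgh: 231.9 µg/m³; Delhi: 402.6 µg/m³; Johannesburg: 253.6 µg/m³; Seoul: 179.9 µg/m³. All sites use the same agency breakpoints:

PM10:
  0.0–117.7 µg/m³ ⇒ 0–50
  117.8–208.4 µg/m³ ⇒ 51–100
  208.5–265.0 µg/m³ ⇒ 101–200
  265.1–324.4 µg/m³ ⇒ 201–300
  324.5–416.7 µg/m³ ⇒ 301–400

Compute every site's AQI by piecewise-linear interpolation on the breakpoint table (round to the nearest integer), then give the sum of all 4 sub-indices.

792

Pittsburgh 231.9: bracket 208.5–265.0 → index 101–200; slope 99/56.5, offset 23.4.
AQI = 101 + 99/56.5·23.4 ≈ 142.00 ⇒ 142.
Delhi: row 324.5–416.7 (AQI 301–400). (400−301)·(402.6−324.5)/(416.7−324.5) + 301 = 99·78.1/92.2 + 301 ≈ 384.86 → 385.
Johannesburg: 253.6 ∈ [208.5, 265.0] ↔ index [101, 200].
101 + (253.6−208.5)·(200−101)/(265.0−208.5) = 101 + 45.1·99/56.5 ≈ 180.02, so AQI = 180.
Seoul: 179.9 ∈ [117.8, 208.4] ↔ index [51, 100].
51 + (179.9−117.8)·(100−51)/(208.4−117.8) = 51 + 62.1·49/90.6 ≈ 84.59, so AQI = 85.
AQIs: Pittsburgh=142, Delhi=385, Johannesburg=180, Seoul=85. Sum = 142 + 385 + 180 + 85 = 792.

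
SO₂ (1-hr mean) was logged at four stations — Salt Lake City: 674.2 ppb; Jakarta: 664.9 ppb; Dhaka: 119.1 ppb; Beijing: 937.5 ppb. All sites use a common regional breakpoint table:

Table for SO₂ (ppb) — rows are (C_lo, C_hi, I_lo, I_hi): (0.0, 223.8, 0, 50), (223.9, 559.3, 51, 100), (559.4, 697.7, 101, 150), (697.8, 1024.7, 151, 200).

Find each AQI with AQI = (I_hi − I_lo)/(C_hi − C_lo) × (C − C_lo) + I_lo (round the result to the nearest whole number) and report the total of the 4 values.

Salt Lake City: row 559.4–697.7 (AQI 101–150). (150−101)·(674.2−559.4)/(697.7−559.4) + 101 = 49·114.8/138.3 + 101 ≈ 141.67 → 142.
Jakarta 664.9: bracket 559.4–697.7 → index 101–150; slope 49/138.3, offset 105.5.
AQI = 101 + 49/138.3·105.5 ≈ 138.38 ⇒ 138.
Dhaka 119.1: bracket 0.0–223.8 → index 0–50; slope 50/223.8, offset 119.1.
AQI = 0 + 50/223.8·119.1 ≈ 26.61 ⇒ 27.
Beijing: 937.5 ∈ [697.8, 1024.7] ↔ index [151, 200].
151 + (937.5−697.8)·(200−151)/(1024.7−697.8) = 151 + 239.7·49/326.9 ≈ 186.93, so AQI = 187.
AQIs: Salt Lake City=142, Jakarta=138, Dhaka=27, Beijing=187. Sum = 142 + 138 + 27 + 187 = 494.

494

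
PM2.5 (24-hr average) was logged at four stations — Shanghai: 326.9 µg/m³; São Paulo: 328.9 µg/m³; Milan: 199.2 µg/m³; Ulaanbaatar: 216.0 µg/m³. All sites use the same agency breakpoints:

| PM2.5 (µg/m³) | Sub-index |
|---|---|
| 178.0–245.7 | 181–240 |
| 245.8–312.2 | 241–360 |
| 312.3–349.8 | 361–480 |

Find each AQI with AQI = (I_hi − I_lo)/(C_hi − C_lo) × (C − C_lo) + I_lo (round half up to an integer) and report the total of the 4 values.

Shanghai: 326.9 ∈ [312.3, 349.8] ↔ index [361, 480].
361 + (326.9−312.3)·(480−361)/(349.8−312.3) = 361 + 14.6·119/37.5 ≈ 407.33, so AQI = 407.
São Paulo: 328.9 lies in 312.3–349.8, so I_lo=361, I_hi=480, C_lo=312.3, C_hi=349.8.
(480−361)/(349.8−312.3) × (328.9−312.3) + 361 = 119/37.5 × 16.6 + 361 ≈ 413.68 → 414.
Milan 199.2: bracket 178.0–245.7 → index 181–240; slope 59/67.7, offset 21.2.
AQI = 181 + 59/67.7·21.2 ≈ 199.48 ⇒ 199.
Ulaanbaatar: 216.0 lies in 178.0–245.7, so I_lo=181, I_hi=240, C_lo=178.0, C_hi=245.7.
(240−181)/(245.7−178.0) × (216.0−178.0) + 181 = 59/67.7 × 38.0 + 181 ≈ 214.12 → 214.
AQIs: Shanghai=407, São Paulo=414, Milan=199, Ulaanbaatar=214. Sum = 407 + 414 + 199 + 214 = 1234.

1234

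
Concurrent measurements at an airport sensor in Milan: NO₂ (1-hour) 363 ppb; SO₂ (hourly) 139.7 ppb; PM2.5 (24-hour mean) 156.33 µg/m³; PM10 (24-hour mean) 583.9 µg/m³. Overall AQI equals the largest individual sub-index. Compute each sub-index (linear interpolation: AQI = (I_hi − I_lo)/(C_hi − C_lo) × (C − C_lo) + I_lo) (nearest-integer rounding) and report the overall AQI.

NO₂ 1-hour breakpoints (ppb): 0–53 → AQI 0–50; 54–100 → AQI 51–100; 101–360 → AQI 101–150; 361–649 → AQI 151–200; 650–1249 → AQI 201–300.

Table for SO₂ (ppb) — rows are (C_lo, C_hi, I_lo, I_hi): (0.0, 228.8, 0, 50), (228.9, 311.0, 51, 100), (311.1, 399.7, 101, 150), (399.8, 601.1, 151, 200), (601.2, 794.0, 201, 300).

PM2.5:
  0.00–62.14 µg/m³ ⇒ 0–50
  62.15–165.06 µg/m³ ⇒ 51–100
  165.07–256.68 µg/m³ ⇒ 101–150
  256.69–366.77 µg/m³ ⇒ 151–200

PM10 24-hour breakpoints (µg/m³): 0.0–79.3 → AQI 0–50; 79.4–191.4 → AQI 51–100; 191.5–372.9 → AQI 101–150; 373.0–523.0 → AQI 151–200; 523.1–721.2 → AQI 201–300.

231

NO₂: row 361–649 (AQI 151–200). (200−151)·(363−361)/(649−361) + 151 = 49·2/288 + 151 ≈ 151.34 → 151.
SO₂: 139.7 lies in 0.0–228.8, so I_lo=0, I_hi=50, C_lo=0.0, C_hi=228.8.
(50−0)/(228.8−0.0) × (139.7−0.0) + 0 = 50/228.8 × 139.7 + 0 ≈ 30.53 → 31.
PM2.5: 156.33 ∈ [62.15, 165.06] ↔ index [51, 100].
51 + (156.33−62.15)·(100−51)/(165.06−62.15) = 51 + 94.18·49/102.91 ≈ 95.84, so AQI = 96.
PM10: row 523.1–721.2 (AQI 201–300). (300−201)·(583.9−523.1)/(721.2−523.1) + 201 = 99·60.8/198.1 + 201 ≈ 231.38 → 231.
Sub-indices: NO₂→151, SO₂→31, PM2.5→96, PM10→231. Overall AQI = max = 231; dominant pollutant is PM10.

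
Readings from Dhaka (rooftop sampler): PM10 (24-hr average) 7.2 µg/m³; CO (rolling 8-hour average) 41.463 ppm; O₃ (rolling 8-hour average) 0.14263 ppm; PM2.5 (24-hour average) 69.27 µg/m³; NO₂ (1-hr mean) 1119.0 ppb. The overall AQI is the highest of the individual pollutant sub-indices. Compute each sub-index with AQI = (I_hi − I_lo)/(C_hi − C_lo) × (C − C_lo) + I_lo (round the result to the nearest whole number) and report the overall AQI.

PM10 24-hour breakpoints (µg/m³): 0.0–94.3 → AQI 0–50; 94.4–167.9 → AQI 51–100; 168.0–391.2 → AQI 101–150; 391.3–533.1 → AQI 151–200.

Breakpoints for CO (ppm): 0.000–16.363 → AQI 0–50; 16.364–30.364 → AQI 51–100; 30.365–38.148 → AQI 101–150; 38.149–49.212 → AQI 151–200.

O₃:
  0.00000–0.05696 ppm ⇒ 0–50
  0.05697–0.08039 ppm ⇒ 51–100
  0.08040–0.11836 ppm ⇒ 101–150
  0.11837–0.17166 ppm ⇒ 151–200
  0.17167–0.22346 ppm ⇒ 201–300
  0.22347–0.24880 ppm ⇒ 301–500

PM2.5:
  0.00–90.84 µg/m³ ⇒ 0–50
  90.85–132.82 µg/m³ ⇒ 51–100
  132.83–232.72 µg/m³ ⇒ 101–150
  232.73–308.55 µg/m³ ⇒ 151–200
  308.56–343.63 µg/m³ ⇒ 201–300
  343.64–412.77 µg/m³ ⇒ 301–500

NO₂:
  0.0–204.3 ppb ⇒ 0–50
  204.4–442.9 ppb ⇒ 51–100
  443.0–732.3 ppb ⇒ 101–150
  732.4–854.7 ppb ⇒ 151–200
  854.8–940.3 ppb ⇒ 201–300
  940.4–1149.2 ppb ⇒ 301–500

471

PM10 7.2: bracket 0.0–94.3 → index 0–50; slope 50/94.3, offset 7.2.
AQI = 0 + 50/94.3·7.2 ≈ 3.82 ⇒ 4.
CO: 41.463 lies in 38.149–49.212, so I_lo=151, I_hi=200, C_lo=38.149, C_hi=49.212.
(200−151)/(49.212−38.149) × (41.463−38.149) + 151 = 49/11.063 × 3.314 + 151 ≈ 165.68 → 166.
O₃: 0.14263 ∈ [0.11837, 0.17166] ↔ index [151, 200].
151 + (0.14263−0.11837)·(200−151)/(0.17166−0.11837) = 151 + 0.02426·49/0.05329 ≈ 173.31, so AQI = 173.
PM2.5: row 0.00–90.84 (AQI 0–50). (50−0)·(69.27−0.00)/(90.84−0.00) + 0 = 50·69.27/90.84 + 0 ≈ 38.13 → 38.
NO₂ 1119.0: bracket 940.4–1149.2 → index 301–500; slope 199/208.8, offset 178.6.
AQI = 301 + 199/208.8·178.6 ≈ 471.22 ⇒ 471.
Sub-indices: PM10→4, CO→166, O₃→173, PM2.5→38, NO₂→471. Overall AQI = max = 471; dominant pollutant is NO₂.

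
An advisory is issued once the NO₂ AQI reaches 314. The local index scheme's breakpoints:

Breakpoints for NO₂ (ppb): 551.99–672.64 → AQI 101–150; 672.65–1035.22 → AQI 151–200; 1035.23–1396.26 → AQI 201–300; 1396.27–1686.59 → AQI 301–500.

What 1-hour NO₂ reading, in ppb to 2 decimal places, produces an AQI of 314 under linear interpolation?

1415.24

AQI 314 lies in the 301–500 band, which corresponds to 1396.27–1686.59 ppb.
C = 1396.27 + (314−301)×(1686.59−1396.27)/(500−301) = 1396.27 + 13×290.32/199 ≈ 1415.2356 ppb → 1415.24 ppb to 2 dp.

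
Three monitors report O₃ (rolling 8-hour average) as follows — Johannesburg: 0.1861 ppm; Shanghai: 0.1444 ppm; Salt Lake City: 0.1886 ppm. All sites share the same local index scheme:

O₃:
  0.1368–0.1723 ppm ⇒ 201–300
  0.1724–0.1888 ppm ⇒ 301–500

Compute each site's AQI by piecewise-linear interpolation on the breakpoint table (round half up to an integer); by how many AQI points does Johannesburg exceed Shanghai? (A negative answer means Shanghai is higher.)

245

Johannesburg: 0.1861 ∈ [0.1724, 0.1888] ↔ index [301, 500].
301 + (0.1861−0.1724)·(500−301)/(0.1888−0.1724) = 301 + 0.0137·199/0.0164 ≈ 467.24, so AQI = 467.
Shanghai: 0.1444 lies in 0.1368–0.1723, so I_lo=201, I_hi=300, C_lo=0.1368, C_hi=0.1723.
(300−201)/(0.1723−0.1368) × (0.1444−0.1368) + 201 = 99/0.0355 × 0.0076 + 201 ≈ 222.19 → 222.
Salt Lake City: row 0.1724–0.1888 (AQI 301–500). (500−301)·(0.1886−0.1724)/(0.1888−0.1724) + 301 = 199·0.0162/0.0164 + 301 ≈ 497.57 → 498.
AQIs: Johannesburg=467, Shanghai=222, Salt Lake City=498. Johannesburg (467) − Shanghai (222) = 245.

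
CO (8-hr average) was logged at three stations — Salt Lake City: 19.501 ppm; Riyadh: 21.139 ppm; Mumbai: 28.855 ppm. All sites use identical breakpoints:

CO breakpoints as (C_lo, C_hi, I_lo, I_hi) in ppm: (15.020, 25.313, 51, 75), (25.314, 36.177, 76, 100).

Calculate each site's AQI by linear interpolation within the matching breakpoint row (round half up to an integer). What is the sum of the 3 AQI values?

Salt Lake City: 19.501 ∈ [15.020, 25.313] ↔ index [51, 75].
51 + (19.501−15.020)·(75−51)/(25.313−15.020) = 51 + 4.481·24/10.293 ≈ 61.45, so AQI = 61.
Riyadh 21.139: bracket 15.020–25.313 → index 51–75; slope 24/10.293, offset 6.119.
AQI = 51 + 24/10.293·6.119 ≈ 65.27 ⇒ 65.
Mumbai: row 25.314–36.177 (AQI 76–100). (100−76)·(28.855−25.314)/(36.177−25.314) + 76 = 24·3.541/10.863 + 76 ≈ 83.82 → 84.
AQIs: Salt Lake City=61, Riyadh=65, Mumbai=84. Sum = 61 + 65 + 84 = 210.

210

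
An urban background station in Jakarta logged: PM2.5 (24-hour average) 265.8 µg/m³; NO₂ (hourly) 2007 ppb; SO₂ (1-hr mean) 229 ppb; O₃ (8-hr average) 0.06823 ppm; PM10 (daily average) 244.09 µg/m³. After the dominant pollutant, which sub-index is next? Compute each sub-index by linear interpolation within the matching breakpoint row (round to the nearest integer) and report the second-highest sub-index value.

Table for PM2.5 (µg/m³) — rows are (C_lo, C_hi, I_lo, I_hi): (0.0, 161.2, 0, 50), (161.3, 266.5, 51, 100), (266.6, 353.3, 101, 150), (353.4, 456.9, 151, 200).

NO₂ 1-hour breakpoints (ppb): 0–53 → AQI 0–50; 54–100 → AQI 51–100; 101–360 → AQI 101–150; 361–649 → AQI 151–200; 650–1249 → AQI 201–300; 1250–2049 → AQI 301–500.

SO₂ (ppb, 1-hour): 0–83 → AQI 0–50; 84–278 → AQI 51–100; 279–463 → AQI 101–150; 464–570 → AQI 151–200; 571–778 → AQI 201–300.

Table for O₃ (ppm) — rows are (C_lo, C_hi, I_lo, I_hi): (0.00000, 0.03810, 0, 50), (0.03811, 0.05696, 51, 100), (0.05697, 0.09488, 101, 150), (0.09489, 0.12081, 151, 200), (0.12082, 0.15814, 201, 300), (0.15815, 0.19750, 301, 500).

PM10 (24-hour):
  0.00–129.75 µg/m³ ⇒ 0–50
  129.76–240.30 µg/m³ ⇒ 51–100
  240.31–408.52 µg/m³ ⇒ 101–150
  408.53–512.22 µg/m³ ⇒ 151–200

116

PM2.5: 265.8 lies in 161.3–266.5, so I_lo=51, I_hi=100, C_lo=161.3, C_hi=266.5.
(100−51)/(266.5−161.3) × (265.8−161.3) + 51 = 49/105.2 × 104.5 + 51 ≈ 99.67 → 100.
NO₂ 2007: bracket 1250–2049 → index 301–500; slope 199/799, offset 757.
AQI = 301 + 199/799·757 ≈ 489.54 ⇒ 490.
SO₂: row 84–278 (AQI 51–100). (100−51)·(229−84)/(278−84) + 51 = 49·145/194 + 51 ≈ 87.62 → 88.
O₃: 0.06823 ∈ [0.05697, 0.09488] ↔ index [101, 150].
101 + (0.06823−0.05697)·(150−101)/(0.09488−0.05697) = 101 + 0.01126·49/0.03791 ≈ 115.55, so AQI = 116.
PM10: row 240.31–408.52 (AQI 101–150). (150−101)·(244.09−240.31)/(408.52−240.31) + 101 = 49·3.78/168.21 + 101 ≈ 102.10 → 102.
Sub-indices: PM2.5→100, NO₂→490, SO₂→88, O₃→116, PM10→102. Ranked high→low: 490, 116, 102, 100, 88. Second-highest sub-index = 116.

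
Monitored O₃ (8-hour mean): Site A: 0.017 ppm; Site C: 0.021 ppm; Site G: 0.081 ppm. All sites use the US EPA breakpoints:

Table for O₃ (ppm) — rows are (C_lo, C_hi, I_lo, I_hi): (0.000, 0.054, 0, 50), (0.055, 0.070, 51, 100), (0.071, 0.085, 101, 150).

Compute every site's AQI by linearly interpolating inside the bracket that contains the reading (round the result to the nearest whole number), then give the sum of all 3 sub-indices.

Site A: 0.017 ∈ [0.000, 0.054] ↔ index [0, 50].
0 + (0.017−0.000)·(50−0)/(0.054−0.000) = 0 + 0.017·50/0.054 ≈ 15.74, so AQI = 16.
Site C: 0.021 lies in 0.000–0.054, so I_lo=0, I_hi=50, C_lo=0.000, C_hi=0.054.
(50−0)/(0.054−0.000) × (0.021−0.000) + 0 = 50/0.054 × 0.021 + 0 ≈ 19.44 → 19.
Site G 0.081: bracket 0.071–0.085 → index 101–150; slope 49/0.014, offset 0.010.
AQI = 101 + 49/0.014·0.010 ≈ 136.00 ⇒ 136.
AQIs: Site A=16, Site C=19, Site G=136. Sum = 16 + 19 + 136 = 171.

171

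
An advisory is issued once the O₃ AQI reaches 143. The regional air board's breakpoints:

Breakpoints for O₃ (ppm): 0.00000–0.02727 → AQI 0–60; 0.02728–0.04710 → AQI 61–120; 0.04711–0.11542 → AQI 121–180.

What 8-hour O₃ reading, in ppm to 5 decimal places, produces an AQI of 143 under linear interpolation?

AQI 143 lies in the 121–180 band, which corresponds to 0.04711–0.11542 ppm.
C = 0.04711 + (143−121)×(0.11542−0.04711)/(180−121) = 0.04711 + 22×0.06831/59 ≈ 0.0725815 ppm → 0.07258 ppm to 5 dp.

0.07258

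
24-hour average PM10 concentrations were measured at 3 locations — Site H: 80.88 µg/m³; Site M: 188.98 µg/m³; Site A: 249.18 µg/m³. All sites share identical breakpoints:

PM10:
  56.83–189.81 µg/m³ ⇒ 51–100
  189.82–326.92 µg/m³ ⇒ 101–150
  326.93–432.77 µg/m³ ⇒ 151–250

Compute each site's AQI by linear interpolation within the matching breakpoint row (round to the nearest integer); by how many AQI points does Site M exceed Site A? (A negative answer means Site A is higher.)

Site H: 80.88 ∈ [56.83, 189.81] ↔ index [51, 100].
51 + (80.88−56.83)·(100−51)/(189.81−56.83) = 51 + 24.05·49/132.98 ≈ 59.86, so AQI = 60.
Site M: 188.98 ∈ [56.83, 189.81] ↔ index [51, 100].
51 + (188.98−56.83)·(100−51)/(189.81−56.83) = 51 + 132.15·49/132.98 ≈ 99.69, so AQI = 100.
Site A: 249.18 lies in 189.82–326.92, so I_lo=101, I_hi=150, C_lo=189.82, C_hi=326.92.
(150−101)/(326.92−189.82) × (249.18−189.82) + 101 = 49/137.10 × 59.36 + 101 ≈ 122.22 → 122.
AQIs: Site H=60, Site M=100, Site A=122. Site M (100) − Site A (122) = -22.

-22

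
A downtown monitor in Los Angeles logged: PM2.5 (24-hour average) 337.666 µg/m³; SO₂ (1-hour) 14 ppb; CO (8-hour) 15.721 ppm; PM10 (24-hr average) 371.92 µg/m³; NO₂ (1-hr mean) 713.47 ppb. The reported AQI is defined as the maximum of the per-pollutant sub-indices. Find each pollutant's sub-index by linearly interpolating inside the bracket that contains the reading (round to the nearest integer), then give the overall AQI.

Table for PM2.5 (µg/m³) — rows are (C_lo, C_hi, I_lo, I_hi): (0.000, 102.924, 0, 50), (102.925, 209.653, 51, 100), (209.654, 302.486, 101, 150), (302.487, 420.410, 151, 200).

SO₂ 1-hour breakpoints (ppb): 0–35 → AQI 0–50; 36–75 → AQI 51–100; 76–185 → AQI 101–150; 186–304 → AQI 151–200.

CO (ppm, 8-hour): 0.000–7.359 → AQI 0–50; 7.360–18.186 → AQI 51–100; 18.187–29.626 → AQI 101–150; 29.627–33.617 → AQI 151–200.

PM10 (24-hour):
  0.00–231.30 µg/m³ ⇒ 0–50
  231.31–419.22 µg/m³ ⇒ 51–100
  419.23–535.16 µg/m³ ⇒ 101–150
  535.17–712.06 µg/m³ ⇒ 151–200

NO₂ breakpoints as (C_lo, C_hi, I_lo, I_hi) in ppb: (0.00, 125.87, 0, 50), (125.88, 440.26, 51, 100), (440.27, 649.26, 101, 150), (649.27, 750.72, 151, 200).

182

PM2.5: 337.666 ∈ [302.487, 420.410] ↔ index [151, 200].
151 + (337.666−302.487)·(200−151)/(420.410−302.487) = 151 + 35.179·49/117.923 ≈ 165.62, so AQI = 166.
SO₂: row 0–35 (AQI 0–50). (50−0)·(14−0)/(35−0) + 0 = 50·14/35 + 0 ≈ 20.00 → 20.
CO: row 7.360–18.186 (AQI 51–100). (100−51)·(15.721−7.360)/(18.186−7.360) + 51 = 49·8.361/10.826 + 51 ≈ 88.84 → 89.
PM10: row 231.31–419.22 (AQI 51–100). (100−51)·(371.92−231.31)/(419.22−231.31) + 51 = 49·140.61/187.91 + 51 ≈ 87.67 → 88.
NO₂: 713.47 lies in 649.27–750.72, so I_lo=151, I_hi=200, C_lo=649.27, C_hi=750.72.
(200−151)/(750.72−649.27) × (713.47−649.27) + 151 = 49/101.45 × 64.20 + 151 ≈ 182.01 → 182.
Sub-indices: PM2.5→166, SO₂→20, CO→89, PM10→88, NO₂→182. Overall AQI = max = 182; dominant pollutant is NO₂.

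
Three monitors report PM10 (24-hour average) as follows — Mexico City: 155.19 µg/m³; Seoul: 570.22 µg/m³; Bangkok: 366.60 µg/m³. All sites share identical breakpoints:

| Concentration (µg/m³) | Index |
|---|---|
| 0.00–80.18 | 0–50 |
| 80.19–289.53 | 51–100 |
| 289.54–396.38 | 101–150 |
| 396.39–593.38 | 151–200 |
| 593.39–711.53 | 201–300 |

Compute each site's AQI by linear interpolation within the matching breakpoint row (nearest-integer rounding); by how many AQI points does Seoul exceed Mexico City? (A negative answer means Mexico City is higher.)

125

Mexico City: row 80.19–289.53 (AQI 51–100). (100−51)·(155.19−80.19)/(289.53−80.19) + 51 = 49·75.00/209.34 + 51 ≈ 68.56 → 69.
Seoul: 570.22 ∈ [396.39, 593.38] ↔ index [151, 200].
151 + (570.22−396.39)·(200−151)/(593.38−396.39) = 151 + 173.83·49/196.99 ≈ 194.24, so AQI = 194.
Bangkok: 366.60 lies in 289.54–396.38, so I_lo=101, I_hi=150, C_lo=289.54, C_hi=396.38.
(150−101)/(396.38−289.54) × (366.60−289.54) + 101 = 49/106.84 × 77.06 + 101 ≈ 136.34 → 136.
AQIs: Mexico City=69, Seoul=194, Bangkok=136. Seoul (194) − Mexico City (69) = 125.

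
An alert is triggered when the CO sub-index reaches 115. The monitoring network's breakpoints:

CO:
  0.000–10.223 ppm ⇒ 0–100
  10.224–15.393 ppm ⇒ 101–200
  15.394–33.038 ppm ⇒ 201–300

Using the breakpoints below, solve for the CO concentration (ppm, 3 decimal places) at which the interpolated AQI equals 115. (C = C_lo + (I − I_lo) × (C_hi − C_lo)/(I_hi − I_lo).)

AQI 115 lies in the 101–200 band, which corresponds to 10.224–15.393 ppm.
C = 10.224 + (115−101)×(15.393−10.224)/(200−101) = 10.224 + 14×5.169/99 ≈ 10.95497 ppm → 10.955 ppm to 3 dp.

10.955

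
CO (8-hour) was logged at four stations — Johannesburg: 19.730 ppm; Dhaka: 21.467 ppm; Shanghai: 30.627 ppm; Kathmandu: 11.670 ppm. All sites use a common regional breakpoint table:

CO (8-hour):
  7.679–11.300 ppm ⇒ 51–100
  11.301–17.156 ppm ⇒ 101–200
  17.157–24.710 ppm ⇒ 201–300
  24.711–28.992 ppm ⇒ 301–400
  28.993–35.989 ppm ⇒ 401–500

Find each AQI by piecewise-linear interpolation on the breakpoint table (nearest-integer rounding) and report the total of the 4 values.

Johannesburg: 19.730 ∈ [17.157, 24.710] ↔ index [201, 300].
201 + (19.730−17.157)·(300−201)/(24.710−17.157) = 201 + 2.573·99/7.553 ≈ 234.73, so AQI = 235.
Dhaka: 21.467 ∈ [17.157, 24.710] ↔ index [201, 300].
201 + (21.467−17.157)·(300−201)/(24.710−17.157) = 201 + 4.310·99/7.553 ≈ 257.49, so AQI = 257.
Shanghai 30.627: bracket 28.993–35.989 → index 401–500; slope 99/6.996, offset 1.634.
AQI = 401 + 99/6.996·1.634 ≈ 424.12 ⇒ 424.
Kathmandu 11.670: bracket 11.301–17.156 → index 101–200; slope 99/5.855, offset 0.369.
AQI = 101 + 99/5.855·0.369 ≈ 107.24 ⇒ 107.
AQIs: Johannesburg=235, Dhaka=257, Shanghai=424, Kathmandu=107. Sum = 235 + 257 + 424 + 107 = 1023.

1023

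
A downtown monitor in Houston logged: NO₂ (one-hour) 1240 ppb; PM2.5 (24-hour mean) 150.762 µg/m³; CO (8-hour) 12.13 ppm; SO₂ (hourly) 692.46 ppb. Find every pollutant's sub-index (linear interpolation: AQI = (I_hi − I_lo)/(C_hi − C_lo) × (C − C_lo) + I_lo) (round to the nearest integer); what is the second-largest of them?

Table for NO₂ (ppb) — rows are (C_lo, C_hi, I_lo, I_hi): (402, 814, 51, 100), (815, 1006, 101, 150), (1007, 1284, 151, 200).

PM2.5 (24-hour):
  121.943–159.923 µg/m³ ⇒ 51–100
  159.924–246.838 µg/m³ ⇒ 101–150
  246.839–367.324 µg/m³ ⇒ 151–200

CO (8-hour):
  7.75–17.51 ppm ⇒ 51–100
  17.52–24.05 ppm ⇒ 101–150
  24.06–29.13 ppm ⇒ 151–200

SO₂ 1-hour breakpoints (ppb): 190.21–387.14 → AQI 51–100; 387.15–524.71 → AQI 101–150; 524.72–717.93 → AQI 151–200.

NO₂: 1240 lies in 1007–1284, so I_lo=151, I_hi=200, C_lo=1007, C_hi=1284.
(200−151)/(1284−1007) × (1240−1007) + 151 = 49/277 × 233 + 151 ≈ 192.22 → 192.
PM2.5: row 121.943–159.923 (AQI 51–100). (100−51)·(150.762−121.943)/(159.923−121.943) + 51 = 49·28.819/37.980 + 51 ≈ 88.18 → 88.
CO 12.13: bracket 7.75–17.51 → index 51–100; slope 49/9.76, offset 4.38.
AQI = 51 + 49/9.76·4.38 ≈ 72.99 ⇒ 73.
SO₂: 692.46 lies in 524.72–717.93, so I_lo=151, I_hi=200, C_lo=524.72, C_hi=717.93.
(200−151)/(717.93−524.72) × (692.46−524.72) + 151 = 49/193.21 × 167.74 + 151 ≈ 193.54 → 194.
Sub-indices: NO₂→192, PM2.5→88, CO→73, SO₂→194. Ranked high→low: 194, 192, 88, 73. Second-highest sub-index = 192.

192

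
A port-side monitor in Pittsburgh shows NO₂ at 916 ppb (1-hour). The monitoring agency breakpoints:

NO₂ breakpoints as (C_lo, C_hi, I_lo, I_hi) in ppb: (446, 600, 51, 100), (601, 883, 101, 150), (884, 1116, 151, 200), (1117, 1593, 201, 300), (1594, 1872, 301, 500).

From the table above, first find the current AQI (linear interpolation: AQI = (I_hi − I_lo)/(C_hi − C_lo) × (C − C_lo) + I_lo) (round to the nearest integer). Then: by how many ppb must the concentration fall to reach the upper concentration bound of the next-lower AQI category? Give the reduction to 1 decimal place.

NO₂: 916 ∈ [884, 1116] ↔ index [151, 200].
151 + (916−884)·(200−151)/(1116−884) = 151 + 32·49/232 ≈ 157.76, so AQI = 158.
Current AQI 158 is in the Unhealthy range (151–200). The next-lower category tops out at AQI 150, whose upper concentration bound is 883 ppb.
Reduction needed = 916 − 883 = 33.0 ppb.

33.0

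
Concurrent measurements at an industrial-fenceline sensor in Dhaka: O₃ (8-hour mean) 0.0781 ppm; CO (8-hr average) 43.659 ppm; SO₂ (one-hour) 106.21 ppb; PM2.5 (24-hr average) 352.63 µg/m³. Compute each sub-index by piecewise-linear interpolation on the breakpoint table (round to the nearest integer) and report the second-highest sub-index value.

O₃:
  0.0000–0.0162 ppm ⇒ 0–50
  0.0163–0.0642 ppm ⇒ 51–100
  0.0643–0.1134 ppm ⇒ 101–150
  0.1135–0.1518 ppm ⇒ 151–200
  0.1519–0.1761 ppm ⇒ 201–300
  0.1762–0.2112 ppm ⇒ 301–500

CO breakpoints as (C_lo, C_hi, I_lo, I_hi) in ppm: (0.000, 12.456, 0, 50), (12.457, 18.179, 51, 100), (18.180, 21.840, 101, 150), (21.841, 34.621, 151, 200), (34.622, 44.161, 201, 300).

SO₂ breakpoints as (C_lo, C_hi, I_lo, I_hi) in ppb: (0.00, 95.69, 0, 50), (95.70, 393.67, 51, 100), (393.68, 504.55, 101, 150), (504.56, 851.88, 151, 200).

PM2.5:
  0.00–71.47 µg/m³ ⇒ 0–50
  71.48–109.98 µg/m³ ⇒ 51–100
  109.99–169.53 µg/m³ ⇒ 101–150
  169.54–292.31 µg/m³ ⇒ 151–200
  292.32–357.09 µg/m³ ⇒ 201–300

293

O₃: 0.0781 lies in 0.0643–0.1134, so I_lo=101, I_hi=150, C_lo=0.0643, C_hi=0.1134.
(150−101)/(0.1134−0.0643) × (0.0781−0.0643) + 101 = 49/0.0491 × 0.0138 + 101 ≈ 114.77 → 115.
CO 43.659: bracket 34.622–44.161 → index 201–300; slope 99/9.539, offset 9.037.
AQI = 201 + 99/9.539·9.037 ≈ 294.79 ⇒ 295.
SO₂: 106.21 ∈ [95.70, 393.67] ↔ index [51, 100].
51 + (106.21−95.70)·(100−51)/(393.67−95.70) = 51 + 10.51·49/297.97 ≈ 52.73, so AQI = 53.
PM2.5: row 292.32–357.09 (AQI 201–300). (300−201)·(352.63−292.32)/(357.09−292.32) + 201 = 99·60.31/64.77 + 201 ≈ 293.18 → 293.
Sub-indices: O₃→115, CO→295, SO₂→53, PM2.5→293. Ranked high→low: 295, 293, 115, 53. Second-highest sub-index = 293.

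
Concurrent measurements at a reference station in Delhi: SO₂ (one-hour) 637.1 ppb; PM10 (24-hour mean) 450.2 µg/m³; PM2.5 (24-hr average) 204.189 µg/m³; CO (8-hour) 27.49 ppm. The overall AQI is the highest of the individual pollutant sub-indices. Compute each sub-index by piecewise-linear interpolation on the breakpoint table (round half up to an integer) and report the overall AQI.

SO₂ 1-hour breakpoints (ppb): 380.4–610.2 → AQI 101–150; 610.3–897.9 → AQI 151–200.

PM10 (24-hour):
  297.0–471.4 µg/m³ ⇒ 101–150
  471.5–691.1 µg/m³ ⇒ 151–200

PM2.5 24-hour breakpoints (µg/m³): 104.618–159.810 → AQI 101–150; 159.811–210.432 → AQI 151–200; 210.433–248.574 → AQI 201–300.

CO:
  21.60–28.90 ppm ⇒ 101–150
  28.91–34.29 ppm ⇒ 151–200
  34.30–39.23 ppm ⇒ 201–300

194

SO₂: 637.1 lies in 610.3–897.9, so I_lo=151, I_hi=200, C_lo=610.3, C_hi=897.9.
(200−151)/(897.9−610.3) × (637.1−610.3) + 151 = 49/287.6 × 26.8 + 151 ≈ 155.57 → 156.
PM10: 450.2 lies in 297.0–471.4, so I_lo=101, I_hi=150, C_lo=297.0, C_hi=471.4.
(150−101)/(471.4−297.0) × (450.2−297.0) + 101 = 49/174.4 × 153.2 + 101 ≈ 144.04 → 144.
PM2.5: 204.189 ∈ [159.811, 210.432] ↔ index [151, 200].
151 + (204.189−159.811)·(200−151)/(210.432−159.811) = 151 + 44.378·49/50.621 ≈ 193.96, so AQI = 194.
CO: 27.49 lies in 21.60–28.90, so I_lo=101, I_hi=150, C_lo=21.60, C_hi=28.90.
(150−101)/(28.90−21.60) × (27.49−21.60) + 101 = 49/7.30 × 5.89 + 101 ≈ 140.54 → 141.
Sub-indices: SO₂→156, PM10→144, PM2.5→194, CO→141. Overall AQI = max = 194; dominant pollutant is PM2.5.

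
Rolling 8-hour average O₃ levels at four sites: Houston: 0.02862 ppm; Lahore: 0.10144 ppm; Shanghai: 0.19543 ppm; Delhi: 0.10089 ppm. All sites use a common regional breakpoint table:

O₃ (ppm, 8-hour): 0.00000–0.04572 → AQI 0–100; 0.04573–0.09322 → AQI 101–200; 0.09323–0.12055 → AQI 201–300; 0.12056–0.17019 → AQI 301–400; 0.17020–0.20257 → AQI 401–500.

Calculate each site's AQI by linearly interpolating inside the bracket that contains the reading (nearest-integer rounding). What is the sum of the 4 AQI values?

1001

Houston: row 0.00000–0.04572 (AQI 0–100). (100−0)·(0.02862−0.00000)/(0.04572−0.00000) + 0 = 100·0.02862/0.04572 + 0 ≈ 62.60 → 63.
Lahore 0.10144: bracket 0.09323–0.12055 → index 201–300; slope 99/0.02732, offset 0.00821.
AQI = 201 + 99/0.02732·0.00821 ≈ 230.75 ⇒ 231.
Shanghai: 0.19543 lies in 0.17020–0.20257, so I_lo=401, I_hi=500, C_lo=0.17020, C_hi=0.20257.
(500−401)/(0.20257−0.17020) × (0.19543−0.17020) + 401 = 99/0.03237 × 0.02523 + 401 ≈ 478.16 → 478.
Delhi: row 0.09323–0.12055 (AQI 201–300). (300−201)·(0.10089−0.09323)/(0.12055−0.09323) + 201 = 99·0.00766/0.02732 + 201 ≈ 228.76 → 229.
AQIs: Houston=63, Lahore=231, Shanghai=478, Delhi=229. Sum = 63 + 231 + 478 + 229 = 1001.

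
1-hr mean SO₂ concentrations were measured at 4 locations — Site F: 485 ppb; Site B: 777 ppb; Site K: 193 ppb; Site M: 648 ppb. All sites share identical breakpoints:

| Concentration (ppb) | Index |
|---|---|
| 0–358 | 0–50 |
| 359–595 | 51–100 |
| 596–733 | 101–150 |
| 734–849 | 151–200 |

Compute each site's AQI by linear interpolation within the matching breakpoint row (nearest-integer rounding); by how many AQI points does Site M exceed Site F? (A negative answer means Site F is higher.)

43

Site F: 485 lies in 359–595, so I_lo=51, I_hi=100, C_lo=359, C_hi=595.
(100−51)/(595−359) × (485−359) + 51 = 49/236 × 126 + 51 ≈ 77.16 → 77.
Site B: row 734–849 (AQI 151–200). (200−151)·(777−734)/(849−734) + 151 = 49·43/115 + 151 ≈ 169.32 → 169.
Site K 193: bracket 0–358 → index 0–50; slope 50/358, offset 193.
AQI = 0 + 50/358·193 ≈ 26.96 ⇒ 27.
Site M: 648 ∈ [596, 733] ↔ index [101, 150].
101 + (648−596)·(150−101)/(733−596) = 101 + 52·49/137 ≈ 119.60, so AQI = 120.
AQIs: Site F=77, Site B=169, Site K=27, Site M=120. Site M (120) − Site F (77) = 43.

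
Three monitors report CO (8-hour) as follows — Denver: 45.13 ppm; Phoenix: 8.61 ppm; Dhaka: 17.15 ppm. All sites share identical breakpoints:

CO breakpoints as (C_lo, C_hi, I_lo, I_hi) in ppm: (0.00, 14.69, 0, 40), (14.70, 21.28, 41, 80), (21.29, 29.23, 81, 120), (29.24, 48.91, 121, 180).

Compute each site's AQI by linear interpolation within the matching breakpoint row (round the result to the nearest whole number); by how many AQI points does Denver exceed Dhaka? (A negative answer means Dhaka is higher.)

Denver: 45.13 ∈ [29.24, 48.91] ↔ index [121, 180].
121 + (45.13−29.24)·(180−121)/(48.91−29.24) = 121 + 15.89·59/19.67 ≈ 168.66, so AQI = 169.
Phoenix 8.61: bracket 0.00–14.69 → index 0–40; slope 40/14.69, offset 8.61.
AQI = 0 + 40/14.69·8.61 ≈ 23.44 ⇒ 23.
Dhaka: 17.15 ∈ [14.70, 21.28] ↔ index [41, 80].
41 + (17.15−14.70)·(80−41)/(21.28−14.70) = 41 + 2.45·39/6.58 ≈ 55.52, so AQI = 56.
AQIs: Denver=169, Phoenix=23, Dhaka=56. Denver (169) − Dhaka (56) = 113.

113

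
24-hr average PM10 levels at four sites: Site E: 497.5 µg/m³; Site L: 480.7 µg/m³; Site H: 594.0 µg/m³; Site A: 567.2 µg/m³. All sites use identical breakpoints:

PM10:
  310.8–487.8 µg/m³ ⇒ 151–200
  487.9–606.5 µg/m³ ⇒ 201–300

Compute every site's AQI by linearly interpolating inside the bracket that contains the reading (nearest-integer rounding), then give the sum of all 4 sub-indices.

Site E 497.5: bracket 487.9–606.5 → index 201–300; slope 99/118.6, offset 9.6.
AQI = 201 + 99/118.6·9.6 ≈ 209.01 ⇒ 209.
Site L: 480.7 lies in 310.8–487.8, so I_lo=151, I_hi=200, C_lo=310.8, C_hi=487.8.
(200−151)/(487.8−310.8) × (480.7−310.8) + 151 = 49/177.0 × 169.9 + 151 ≈ 198.03 → 198.
Site H: 594.0 ∈ [487.9, 606.5] ↔ index [201, 300].
201 + (594.0−487.9)·(300−201)/(606.5−487.9) = 201 + 106.1·99/118.6 ≈ 289.57, so AQI = 290.
Site A: 567.2 lies in 487.9–606.5, so I_lo=201, I_hi=300, C_lo=487.9, C_hi=606.5.
(300−201)/(606.5−487.9) × (567.2−487.9) + 201 = 99/118.6 × 79.3 + 201 ≈ 267.19 → 267.
AQIs: Site E=209, Site L=198, Site H=290, Site A=267. Sum = 209 + 198 + 290 + 267 = 964.

964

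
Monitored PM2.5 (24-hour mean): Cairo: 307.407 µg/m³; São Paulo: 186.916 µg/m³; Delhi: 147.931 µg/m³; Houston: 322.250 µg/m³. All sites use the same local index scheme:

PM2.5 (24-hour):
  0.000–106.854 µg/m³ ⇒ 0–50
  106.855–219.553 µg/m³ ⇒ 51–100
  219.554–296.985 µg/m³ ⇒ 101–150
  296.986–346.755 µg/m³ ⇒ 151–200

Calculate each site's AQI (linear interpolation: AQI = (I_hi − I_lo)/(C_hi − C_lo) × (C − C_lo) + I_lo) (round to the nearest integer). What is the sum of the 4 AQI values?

492

Cairo: 307.407 ∈ [296.986, 346.755] ↔ index [151, 200].
151 + (307.407−296.986)·(200−151)/(346.755−296.986) = 151 + 10.421·49/49.769 ≈ 161.26, so AQI = 161.
São Paulo 186.916: bracket 106.855–219.553 → index 51–100; slope 49/112.698, offset 80.061.
AQI = 51 + 49/112.698·80.061 ≈ 85.81 ⇒ 86.
Delhi 147.931: bracket 106.855–219.553 → index 51–100; slope 49/112.698, offset 41.076.
AQI = 51 + 49/112.698·41.076 ≈ 68.86 ⇒ 69.
Houston: 322.250 ∈ [296.986, 346.755] ↔ index [151, 200].
151 + (322.250−296.986)·(200−151)/(346.755−296.986) = 151 + 25.264·49/49.769 ≈ 175.87, so AQI = 176.
AQIs: Cairo=161, São Paulo=86, Delhi=69, Houston=176. Sum = 161 + 86 + 69 + 176 = 492.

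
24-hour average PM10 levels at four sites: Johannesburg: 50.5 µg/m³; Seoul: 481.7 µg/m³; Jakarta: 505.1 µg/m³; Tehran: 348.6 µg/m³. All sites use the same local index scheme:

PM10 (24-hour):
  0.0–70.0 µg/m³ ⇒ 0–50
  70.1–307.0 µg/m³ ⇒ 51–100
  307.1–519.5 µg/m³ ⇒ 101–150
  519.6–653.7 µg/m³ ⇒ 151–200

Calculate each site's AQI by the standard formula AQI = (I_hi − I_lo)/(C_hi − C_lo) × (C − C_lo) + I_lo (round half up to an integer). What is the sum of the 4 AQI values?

Johannesburg: 50.5 ∈ [0.0, 70.0] ↔ index [0, 50].
0 + (50.5−0.0)·(50−0)/(70.0−0.0) = 0 + 50.5·50/70.0 ≈ 36.07, so AQI = 36.
Seoul: 481.7 lies in 307.1–519.5, so I_lo=101, I_hi=150, C_lo=307.1, C_hi=519.5.
(150−101)/(519.5−307.1) × (481.7−307.1) + 101 = 49/212.4 × 174.6 + 101 ≈ 141.28 → 141.
Jakarta: row 307.1–519.5 (AQI 101–150). (150−101)·(505.1−307.1)/(519.5−307.1) + 101 = 49·198.0/212.4 + 101 ≈ 146.68 → 147.
Tehran 348.6: bracket 307.1–519.5 → index 101–150; slope 49/212.4, offset 41.5.
AQI = 101 + 49/212.4·41.5 ≈ 110.57 ⇒ 111.
AQIs: Johannesburg=36, Seoul=141, Jakarta=147, Tehran=111. Sum = 36 + 141 + 147 + 111 = 435.

435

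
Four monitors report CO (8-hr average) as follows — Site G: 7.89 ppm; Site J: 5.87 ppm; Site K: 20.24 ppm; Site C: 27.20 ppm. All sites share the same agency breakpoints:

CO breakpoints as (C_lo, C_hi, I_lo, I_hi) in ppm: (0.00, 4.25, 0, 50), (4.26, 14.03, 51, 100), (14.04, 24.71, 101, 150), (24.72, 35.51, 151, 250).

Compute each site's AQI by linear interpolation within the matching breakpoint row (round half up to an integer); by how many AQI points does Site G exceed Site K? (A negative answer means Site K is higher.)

-60

Site G: 7.89 ∈ [4.26, 14.03] ↔ index [51, 100].
51 + (7.89−4.26)·(100−51)/(14.03−4.26) = 51 + 3.63·49/9.77 ≈ 69.21, so AQI = 69.
Site J: 5.87 lies in 4.26–14.03, so I_lo=51, I_hi=100, C_lo=4.26, C_hi=14.03.
(100−51)/(14.03−4.26) × (5.87−4.26) + 51 = 49/9.77 × 1.61 + 51 ≈ 59.07 → 59.
Site K: 20.24 ∈ [14.04, 24.71] ↔ index [101, 150].
101 + (20.24−14.04)·(150−101)/(24.71−14.04) = 101 + 6.20·49/10.67 ≈ 129.47, so AQI = 129.
Site C: 27.20 lies in 24.72–35.51, so I_lo=151, I_hi=250, C_lo=24.72, C_hi=35.51.
(250−151)/(35.51−24.72) × (27.20−24.72) + 151 = 99/10.79 × 2.48 + 151 ≈ 173.75 → 174.
AQIs: Site G=69, Site J=59, Site K=129, Site C=174. Site G (69) − Site K (129) = -60.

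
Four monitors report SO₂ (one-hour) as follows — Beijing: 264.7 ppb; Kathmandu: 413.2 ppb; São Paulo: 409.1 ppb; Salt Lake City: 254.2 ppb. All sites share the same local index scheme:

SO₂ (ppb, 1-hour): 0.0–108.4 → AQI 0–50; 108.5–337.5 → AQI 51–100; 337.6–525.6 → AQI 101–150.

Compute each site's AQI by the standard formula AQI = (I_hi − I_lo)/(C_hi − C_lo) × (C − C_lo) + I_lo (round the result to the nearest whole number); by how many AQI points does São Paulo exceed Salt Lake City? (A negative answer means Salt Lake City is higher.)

38

Beijing 264.7: bracket 108.5–337.5 → index 51–100; slope 49/229.0, offset 156.2.
AQI = 51 + 49/229.0·156.2 ≈ 84.42 ⇒ 84.
Kathmandu: 413.2 lies in 337.6–525.6, so I_lo=101, I_hi=150, C_lo=337.6, C_hi=525.6.
(150−101)/(525.6−337.6) × (413.2−337.6) + 101 = 49/188.0 × 75.6 + 101 ≈ 120.70 → 121.
São Paulo: 409.1 ∈ [337.6, 525.6] ↔ index [101, 150].
101 + (409.1−337.6)·(150−101)/(525.6−337.6) = 101 + 71.5·49/188.0 ≈ 119.64, so AQI = 120.
Salt Lake City: row 108.5–337.5 (AQI 51–100). (100−51)·(254.2−108.5)/(337.5−108.5) + 51 = 49·145.7/229.0 + 51 ≈ 82.18 → 82.
AQIs: Beijing=84, Kathmandu=121, São Paulo=120, Salt Lake City=82. São Paulo (120) − Salt Lake City (82) = 38.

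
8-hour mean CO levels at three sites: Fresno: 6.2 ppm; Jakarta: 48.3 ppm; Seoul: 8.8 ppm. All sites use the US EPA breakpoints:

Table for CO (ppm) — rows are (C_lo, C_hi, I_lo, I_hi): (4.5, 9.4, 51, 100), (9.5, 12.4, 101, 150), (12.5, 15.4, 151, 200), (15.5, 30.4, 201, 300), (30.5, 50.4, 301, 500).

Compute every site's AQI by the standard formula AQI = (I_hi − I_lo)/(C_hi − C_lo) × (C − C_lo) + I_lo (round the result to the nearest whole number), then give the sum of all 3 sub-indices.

641

Fresno: 6.2 lies in 4.5–9.4, so I_lo=51, I_hi=100, C_lo=4.5, C_hi=9.4.
(100−51)/(9.4−4.5) × (6.2−4.5) + 51 = 49/4.9 × 1.7 + 51 ≈ 68.00 → 68.
Jakarta: 48.3 ∈ [30.5, 50.4] ↔ index [301, 500].
301 + (48.3−30.5)·(500−301)/(50.4−30.5) = 301 + 17.8·199/19.9 ≈ 479.00, so AQI = 479.
Seoul 8.8: bracket 4.5–9.4 → index 51–100; slope 49/4.9, offset 4.3.
AQI = 51 + 49/4.9·4.3 ≈ 94.00 ⇒ 94.
AQIs: Fresno=68, Jakarta=479, Seoul=94. Sum = 68 + 479 + 94 = 641.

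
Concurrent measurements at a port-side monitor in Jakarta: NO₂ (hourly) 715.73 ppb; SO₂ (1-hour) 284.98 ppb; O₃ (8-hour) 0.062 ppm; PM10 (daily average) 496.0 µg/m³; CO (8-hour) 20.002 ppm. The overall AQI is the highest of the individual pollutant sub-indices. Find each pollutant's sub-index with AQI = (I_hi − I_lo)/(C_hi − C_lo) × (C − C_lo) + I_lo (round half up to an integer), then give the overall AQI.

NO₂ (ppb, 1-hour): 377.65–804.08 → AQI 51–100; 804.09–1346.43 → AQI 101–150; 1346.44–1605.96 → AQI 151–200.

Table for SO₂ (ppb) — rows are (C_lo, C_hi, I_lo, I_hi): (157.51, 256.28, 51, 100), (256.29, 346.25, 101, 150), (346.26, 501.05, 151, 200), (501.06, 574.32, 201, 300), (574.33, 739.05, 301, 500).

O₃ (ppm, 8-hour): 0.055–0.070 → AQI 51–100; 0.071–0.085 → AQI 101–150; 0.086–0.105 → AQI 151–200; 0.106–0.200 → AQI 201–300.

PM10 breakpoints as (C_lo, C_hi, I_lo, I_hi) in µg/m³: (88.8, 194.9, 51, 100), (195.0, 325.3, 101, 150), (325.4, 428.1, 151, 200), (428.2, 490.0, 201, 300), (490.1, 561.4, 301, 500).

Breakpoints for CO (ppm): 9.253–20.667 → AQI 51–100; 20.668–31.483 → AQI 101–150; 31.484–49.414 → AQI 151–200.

NO₂ 715.73: bracket 377.65–804.08 → index 51–100; slope 49/426.43, offset 338.08.
AQI = 51 + 49/426.43·338.08 ≈ 89.85 ⇒ 90.
SO₂: 284.98 lies in 256.29–346.25, so I_lo=101, I_hi=150, C_lo=256.29, C_hi=346.25.
(150−101)/(346.25−256.29) × (284.98−256.29) + 101 = 49/89.96 × 28.69 + 101 ≈ 116.63 → 117.
O₃ 0.062: bracket 0.055–0.070 → index 51–100; slope 49/0.015, offset 0.007.
AQI = 51 + 49/0.015·0.007 ≈ 73.87 ⇒ 74.
PM10: 496.0 ∈ [490.1, 561.4] ↔ index [301, 500].
301 + (496.0−490.1)·(500−301)/(561.4−490.1) = 301 + 5.9·199/71.3 ≈ 317.47, so AQI = 317.
CO: 20.002 ∈ [9.253, 20.667] ↔ index [51, 100].
51 + (20.002−9.253)·(100−51)/(20.667−9.253) = 51 + 10.749·49/11.414 ≈ 97.15, so AQI = 97.
Sub-indices: NO₂→90, SO₂→117, O₃→74, PM10→317, CO→97. Overall AQI = max = 317; dominant pollutant is PM10.
AQI 317: Hazardous.

317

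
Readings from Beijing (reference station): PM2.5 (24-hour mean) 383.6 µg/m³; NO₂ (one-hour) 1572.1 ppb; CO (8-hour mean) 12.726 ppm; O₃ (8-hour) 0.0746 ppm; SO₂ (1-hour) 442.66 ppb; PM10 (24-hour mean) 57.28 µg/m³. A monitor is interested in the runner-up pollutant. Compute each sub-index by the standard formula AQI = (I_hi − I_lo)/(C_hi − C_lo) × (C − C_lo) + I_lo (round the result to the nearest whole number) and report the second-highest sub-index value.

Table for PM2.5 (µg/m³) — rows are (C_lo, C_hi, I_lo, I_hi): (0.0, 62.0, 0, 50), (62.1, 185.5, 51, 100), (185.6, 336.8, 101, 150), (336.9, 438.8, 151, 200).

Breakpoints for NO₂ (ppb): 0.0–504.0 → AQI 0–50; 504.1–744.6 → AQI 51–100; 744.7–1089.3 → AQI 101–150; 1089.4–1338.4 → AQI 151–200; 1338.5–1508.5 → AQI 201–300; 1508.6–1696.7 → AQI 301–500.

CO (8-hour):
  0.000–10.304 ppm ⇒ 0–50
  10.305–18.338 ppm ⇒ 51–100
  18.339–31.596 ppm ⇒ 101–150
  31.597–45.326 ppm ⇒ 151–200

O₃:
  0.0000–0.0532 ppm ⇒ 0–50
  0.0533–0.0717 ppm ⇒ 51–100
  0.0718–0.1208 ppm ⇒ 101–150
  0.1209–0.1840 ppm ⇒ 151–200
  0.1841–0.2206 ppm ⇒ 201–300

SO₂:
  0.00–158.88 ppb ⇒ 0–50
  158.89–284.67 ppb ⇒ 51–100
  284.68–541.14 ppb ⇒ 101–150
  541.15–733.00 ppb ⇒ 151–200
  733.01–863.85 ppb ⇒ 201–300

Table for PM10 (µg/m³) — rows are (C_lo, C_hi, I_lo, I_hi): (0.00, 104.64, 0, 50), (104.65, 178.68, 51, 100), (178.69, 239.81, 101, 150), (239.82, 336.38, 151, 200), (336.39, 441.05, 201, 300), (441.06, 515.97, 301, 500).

PM2.5: row 336.9–438.8 (AQI 151–200). (200−151)·(383.6−336.9)/(438.8−336.9) + 151 = 49·46.7/101.9 + 151 ≈ 173.46 → 173.
NO₂: 1572.1 lies in 1508.6–1696.7, so I_lo=301, I_hi=500, C_lo=1508.6, C_hi=1696.7.
(500−301)/(1696.7−1508.6) × (1572.1−1508.6) + 301 = 199/188.1 × 63.5 + 301 ≈ 368.18 → 368.
CO 12.726: bracket 10.305–18.338 → index 51–100; slope 49/8.033, offset 2.421.
AQI = 51 + 49/8.033·2.421 ≈ 65.77 ⇒ 66.
O₃: row 0.0718–0.1208 (AQI 101–150). (150−101)·(0.0746−0.0718)/(0.1208−0.0718) + 101 = 49·0.0028/0.0490 + 101 ≈ 103.80 → 104.
SO₂: 442.66 lies in 284.68–541.14, so I_lo=101, I_hi=150, C_lo=284.68, C_hi=541.14.
(150−101)/(541.14−284.68) × (442.66−284.68) + 101 = 49/256.46 × 157.98 + 101 ≈ 131.18 → 131.
PM10: row 0.00–104.64 (AQI 0–50). (50−0)·(57.28−0.00)/(104.64−0.00) + 0 = 50·57.28/104.64 + 0 ≈ 27.37 → 27.
Sub-indices: PM2.5→173, NO₂→368, CO→66, O₃→104, SO₂→131, PM10→27. Ranked high→low: 368, 173, 131, 104, 66, 27. Second-highest sub-index = 173.

173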